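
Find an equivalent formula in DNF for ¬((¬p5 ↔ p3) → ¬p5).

p5 ∧ ¬p3

¬((¬p5 ↔ p3) → ¬p5)
⇔ ¬(¬(¬p5 ↔ p3) ∨ ¬p5)   [eliminate →]
⇔ ¬(¬((¬p5 → p3) ∧ (p3 → ¬p5)) ∨ ¬p5)   [eliminate ↔]
⇔ ¬(¬((¬¬p5 ∨ p3) ∧ (p3 → ¬p5)) ∨ ¬p5)   [eliminate →]
⇔ ¬(¬((¬¬p5 ∨ p3) ∧ (¬p3 ∨ ¬p5)) ∨ ¬p5)   [eliminate →]
⇔ ¬¬((¬¬p5 ∨ p3) ∧ (¬p3 ∨ ¬p5)) ∧ ¬¬p5   [De Morgan]
⇔ (¬¬p5 ∨ p3) ∧ (¬p3 ∨ ¬p5) ∧ ¬¬p5   [double negation]
⇔ (p5 ∨ p3) ∧ (¬p3 ∨ ¬p5) ∧ ¬¬p5   [double negation]
⇔ (p5 ∨ p3) ∧ (¬p3 ∨ ¬p5) ∧ p5   [double negation]
⇔ (p5 ∧ ¬p3 ∧ p5) ∨ (p5 ∧ ¬p5 ∧ p5) ∨ (p3 ∧ ¬p3 ∧ p5) ∨ (p3 ∧ ¬p5 ∧ p5)   [distribute ∧ over ∨]
⇔ p5 ∧ ¬p3   [simplify]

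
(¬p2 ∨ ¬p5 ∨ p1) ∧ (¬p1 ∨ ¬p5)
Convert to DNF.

(¬p2 ∨ ¬p5 ∨ p1) ∧ (¬p1 ∨ ¬p5)
⇔ (¬p2 ∧ ¬p1) ∨ (¬p2 ∧ ¬p5) ∨ (¬p5 ∧ ¬p1) ∨ (¬p5 ∧ ¬p5) ∨ (p1 ∧ ¬p1) ∨ (p1 ∧ ¬p5)   [distribute ∧ over ∨]
⇔ (¬p2 ∧ ¬p1) ∨ ¬p5   [simplify]

(¬p2 ∧ ¬p1) ∨ ¬p5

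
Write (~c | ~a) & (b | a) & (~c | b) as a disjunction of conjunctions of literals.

(~c & b) | (~c & a) | (~a & b)

(~c | ~a) & (b | a) & (~c | b)
= (~c & b & ~c) | (~c & b & b) | (~c & a & ~c) | (~c & a & b) | (~a & b & ~c) | (~a & b & b) | (~a & a & ~c) | (~a & a & b)   [distribute & over |]
= (~c & b) | (~c & a) | (~a & b)   [simplify]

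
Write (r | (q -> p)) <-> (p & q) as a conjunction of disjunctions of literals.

(~r | p) & q

(r | (q -> p)) <-> (p & q)
≡ ((r | (q -> p)) -> (p & q)) & ((p & q) -> (r | (q -> p)))   — eliminate <->
≡ (~(r | (q -> p)) | (p & q)) & ((p & q) -> (r | (q -> p)))   — eliminate ->
≡ (~(r | ~q | p) | (p & q)) & ((p & q) -> (r | (q -> p)))   — eliminate ->
≡ (~(r | ~q | p) | (p & q)) & (~(p & q) | r | (q -> p))   — eliminate ->
≡ (~(r | ~q | p) | (p & q)) & (~(p & q) | r | ~q | p)   — eliminate ->
≡ ((~r & ~~q & ~p) | (p & q)) & (~(p & q) | r | ~q | p)   — De Morgan
≡ ((~r & q & ~p) | (p & q)) & (~(p & q) | r | ~q | p)   — double negation
≡ ((~r & q & ~p) | (p & q)) & (~p | ~q | r | ~q | p)   — De Morgan
≡ (~r | p) & (~r | q) & (q | p) & (q | q) & (~p | p) & (~p | q) & (~p | ~q | r | ~q | p)   — distribute | over &
≡ (~r | p) & q   — simplify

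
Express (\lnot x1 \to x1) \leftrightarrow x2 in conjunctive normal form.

(\lnot x1 \lor x2) \land (\lnot x2 \lor x1)

(\lnot x1 \to x1) \leftrightarrow x2
= ((\lnot x1 \to x1) \to x2) \land (x2 \to (\lnot x1 \to x1))   [eliminate \leftrightarrow]
= (\lnot (\lnot x1 \to x1) \lor x2) \land (x2 \to (\lnot x1 \to x1))   [eliminate \to]
= (\lnot (\lnot \lnot x1 \lor x1) \lor x2) \land (x2 \to (\lnot x1 \to x1))   [eliminate \to]
= (\lnot (\lnot \lnot x1 \lor x1) \lor x2) \land (\lnot x2 \lor (\lnot x1 \to x1))   [eliminate \to]
= (\lnot (\lnot \lnot x1 \lor x1) \lor x2) \land (\lnot x2 \lor \lnot \lnot x1 \lor x1)   [eliminate \to]
= ((\lnot \lnot \lnot x1 \land \lnot x1) \lor x2) \land (\lnot x2 \lor \lnot \lnot x1 \lor x1)   [De Morgan]
= ((\lnot x1 \land \lnot x1) \lor x2) \land (\lnot x2 \lor \lnot \lnot x1 \lor x1)   [double negation]
= ((\lnot x1 \land \lnot x1) \lor x2) \land (\lnot x2 \lor x1 \lor x1)   [double negation]
= (\lnot x1 \lor x2) \land (\lnot x1 \lor x2) \land (\lnot x2 \lor x1 \lor x1)   [distribute \lor over \land]
= (\lnot x1 \lor x2) \land (\lnot x2 \lor x1)   [simplify]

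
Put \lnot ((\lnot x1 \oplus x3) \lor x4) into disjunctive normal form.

(x1 \land \lnot x3 \land \lnot x4) \lor (x3 \land \lnot x1 \land \lnot x4)

\lnot ((\lnot x1 \oplus x3) \lor x4)
= \lnot ((\lnot x1 \land \lnot x3) \lor (\lnot \lnot x1 \land x3) \lor x4)   [expand \oplus]
= \lnot (\lnot x1 \land \lnot x3) \land \lnot (\lnot \lnot x1 \land x3) \land \lnot x4   [De Morgan]
= (\lnot \lnot x1 \lor \lnot \lnot x3) \land \lnot (\lnot \lnot x1 \land x3) \land \lnot x4   [De Morgan]
= (x1 \lor \lnot \lnot x3) \land \lnot (\lnot \lnot x1 \land x3) \land \lnot x4   [double negation]
= (x1 \lor x3) \land \lnot (\lnot \lnot x1 \land x3) \land \lnot x4   [double negation]
= (x1 \lor x3) \land (\lnot \lnot \lnot x1 \lor \lnot x3) \land \lnot x4   [De Morgan]
= (x1 \lor x3) \land (\lnot x1 \lor \lnot x3) \land \lnot x4   [double negation]
= (x1 \land \lnot x1 \land \lnot x4) \lor (x1 \land \lnot x3 \land \lnot x4) \lor (x3 \land \lnot x1 \land \lnot x4) \lor (x3 \land \lnot x3 \land \lnot x4)   [distribute \land over \lor]
= (x1 \land \lnot x3 \land \lnot x4) \lor (x3 \land \lnot x1 \land \lnot x4)   [simplify]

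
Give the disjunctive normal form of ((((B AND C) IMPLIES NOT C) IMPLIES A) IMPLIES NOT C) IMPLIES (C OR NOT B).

((((B AND C) IMPLIES NOT C) IMPLIES A) IMPLIES NOT C) IMPLIES (C OR NOT B)
⇔ NOT ((((B AND C) IMPLIES NOT C) IMPLIES A) IMPLIES NOT C) OR C OR NOT B   (eliminate IMPLIES)
⇔ NOT (NOT (((B AND C) IMPLIES NOT C) IMPLIES A) OR NOT C) OR C OR NOT B   (eliminate IMPLIES)
⇔ NOT (NOT (NOT ((B AND C) IMPLIES NOT C) OR A) OR NOT C) OR C OR NOT B   (eliminate IMPLIES)
⇔ NOT (NOT (NOT (NOT (B AND C) OR NOT C) OR A) OR NOT C) OR C OR NOT B   (eliminate IMPLIES)
⇔ (NOT NOT (NOT (NOT (B AND C) OR NOT C) OR A) AND NOT NOT C) OR C OR NOT B   (De Morgan)
⇔ ((NOT (NOT (B AND C) OR NOT C) OR A) AND NOT NOT C) OR C OR NOT B   (double negation)
⇔ (((NOT NOT (B AND C) AND NOT NOT C) OR A) AND NOT NOT C) OR C OR NOT B   (De Morgan)
⇔ (((B AND C AND NOT NOT C) OR A) AND NOT NOT C) OR C OR NOT B   (double negation)
⇔ (((B AND C AND C) OR A) AND NOT NOT C) OR C OR NOT B   (double negation)
⇔ (((B AND C AND C) OR A) AND C) OR C OR NOT B   (double negation)
⇔ (B AND C AND C AND C) OR (A AND C) OR C OR NOT B   (distribute AND over OR)
⇔ C OR NOT B   (simplify)

C OR NOT B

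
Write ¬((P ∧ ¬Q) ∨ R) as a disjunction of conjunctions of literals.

(¬P ∧ ¬R) ∨ (Q ∧ ¬R)

¬((P ∧ ¬Q) ∨ R)
≡ ¬(P ∧ ¬Q) ∧ ¬R   (De Morgan)
≡ (¬P ∨ ¬¬Q) ∧ ¬R   (De Morgan)
≡ (¬P ∨ Q) ∧ ¬R   (double negation)
≡ (¬P ∧ ¬R) ∨ (Q ∧ ¬R)   (distribute ∧ over ∨)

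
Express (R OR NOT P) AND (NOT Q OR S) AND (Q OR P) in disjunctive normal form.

(R AND NOT Q AND P) OR (R AND S AND Q) OR (R AND S AND P) OR (NOT P AND S AND Q)

(R OR NOT P) AND (NOT Q OR S) AND (Q OR P)
≡ (R AND NOT Q AND Q) OR (R AND NOT Q AND P) OR (R AND S AND Q) OR (R AND S AND P) OR (NOT P AND NOT Q AND Q) OR (NOT P AND NOT Q AND P) OR (NOT P AND S AND Q) OR (NOT P AND S AND P)   (distribute AND over OR)
≡ (R AND NOT Q AND P) OR (R AND S AND Q) OR (R AND S AND P) OR (NOT P AND S AND Q)   (simplify)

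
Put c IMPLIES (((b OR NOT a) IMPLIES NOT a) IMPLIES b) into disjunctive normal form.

c IMPLIES (((b OR NOT a) IMPLIES NOT a) IMPLIES b)
≡ NOT c OR (((b OR NOT a) IMPLIES NOT a) IMPLIES b)   [eliminate IMPLIES]
≡ NOT c OR NOT ((b OR NOT a) IMPLIES NOT a) OR b   [eliminate IMPLIES]
≡ NOT c OR NOT (NOT (b OR NOT a) OR NOT a) OR b   [eliminate IMPLIES]
≡ NOT c OR (NOT NOT (b OR NOT a) AND NOT NOT a) OR b   [De Morgan]
≡ NOT c OR ((b OR NOT a) AND NOT NOT a) OR b   [double negation]
≡ NOT c OR ((b OR NOT a) AND a) OR b   [double negation]
≡ NOT c OR (b AND a) OR (NOT a AND a) OR b   [distribute AND over OR]
≡ NOT c OR b   [simplify]

NOT c OR b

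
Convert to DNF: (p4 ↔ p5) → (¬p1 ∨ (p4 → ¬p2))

(p4 ∧ ¬p5) ∨ ¬p1 ∨ ¬p4 ∨ ¬p2

(p4 ↔ p5) → (¬p1 ∨ (p4 → ¬p2))
⇔ ¬(p4 ↔ p5) ∨ ¬p1 ∨ (p4 → ¬p2)   — eliminate →
⇔ ¬((p4 → p5) ∧ (p5 → p4)) ∨ ¬p1 ∨ (p4 → ¬p2)   — eliminate ↔
⇔ ¬((¬p4 ∨ p5) ∧ (p5 → p4)) ∨ ¬p1 ∨ (p4 → ¬p2)   — eliminate →
⇔ ¬((¬p4 ∨ p5) ∧ (¬p5 ∨ p4)) ∨ ¬p1 ∨ (p4 → ¬p2)   — eliminate →
⇔ ¬((¬p4 ∨ p5) ∧ (¬p5 ∨ p4)) ∨ ¬p1 ∨ ¬p4 ∨ ¬p2   — eliminate →
⇔ ¬(¬p4 ∨ p5) ∨ ¬(¬p5 ∨ p4) ∨ ¬p1 ∨ ¬p4 ∨ ¬p2   — De Morgan
⇔ (¬¬p4 ∧ ¬p5) ∨ ¬(¬p5 ∨ p4) ∨ ¬p1 ∨ ¬p4 ∨ ¬p2   — De Morgan
⇔ (p4 ∧ ¬p5) ∨ ¬(¬p5 ∨ p4) ∨ ¬p1 ∨ ¬p4 ∨ ¬p2   — double negation
⇔ (p4 ∧ ¬p5) ∨ (¬¬p5 ∧ ¬p4) ∨ ¬p1 ∨ ¬p4 ∨ ¬p2   — De Morgan
⇔ (p4 ∧ ¬p5) ∨ (p5 ∧ ¬p4) ∨ ¬p1 ∨ ¬p4 ∨ ¬p2   — double negation
⇔ (p4 ∧ ¬p5) ∨ ¬p1 ∨ ¬p4 ∨ ¬p2   — simplify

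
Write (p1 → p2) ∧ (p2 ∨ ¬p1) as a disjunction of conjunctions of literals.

(p1 → p2) ∧ (p2 ∨ ¬p1)
= (¬p1 ∨ p2) ∧ (p2 ∨ ¬p1)   [eliminate →]
= (¬p1 ∧ p2) ∨ (¬p1 ∧ ¬p1) ∨ (p2 ∧ p2) ∨ (p2 ∧ ¬p1)   [distribute ∧ over ∨]
= ¬p1 ∨ p2   [simplify]

¬p1 ∨ p2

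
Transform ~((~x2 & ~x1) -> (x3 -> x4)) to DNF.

~((~x2 & ~x1) -> (x3 -> x4))
⇔ ~(~(~x2 & ~x1) | (x3 -> x4))   (eliminate ->)
⇔ ~(~(~x2 & ~x1) | ~x3 | x4)   (eliminate ->)
⇔ ~~(~x2 & ~x1) & ~~x3 & ~x4   (De Morgan)
⇔ ~x2 & ~x1 & ~~x3 & ~x4   (double negation)
⇔ ~x2 & ~x1 & x3 & ~x4   (double negation)

~x2 & ~x1 & x3 & ~x4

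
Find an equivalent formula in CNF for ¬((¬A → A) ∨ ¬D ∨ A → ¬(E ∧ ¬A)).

(A ∨ ¬D) ∧ E ∧ ¬A

¬((¬A → A) ∨ ¬D ∨ A → ¬(E ∧ ¬A))
≡ ¬(¬((¬A → A) ∨ ¬D ∨ A) ∨ ¬(E ∧ ¬A))   [eliminate →]
≡ ¬(¬(¬¬A ∨ A ∨ ¬D ∨ A) ∨ ¬(E ∧ ¬A))   [eliminate →]
≡ ¬¬(¬¬A ∨ A ∨ ¬D ∨ A) ∧ ¬¬(E ∧ ¬A)   [De Morgan]
≡ (¬¬A ∨ A ∨ ¬D ∨ A) ∧ ¬¬(E ∧ ¬A)   [double negation]
≡ (A ∨ A ∨ ¬D ∨ A) ∧ ¬¬(E ∧ ¬A)   [double negation]
≡ (A ∨ A ∨ ¬D ∨ A) ∧ E ∧ ¬A   [double negation]
≡ (A ∨ ¬D) ∧ E ∧ ¬A   [simplify]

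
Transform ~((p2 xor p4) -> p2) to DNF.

~((p2 xor p4) -> p2)
= ~(~(p2 xor p4) | p2)   — eliminate ->
= ~(~((p2 & ~p4) | (~p2 & p4)) | p2)   — expand xor
= ~~((p2 & ~p4) | (~p2 & p4)) & ~p2   — De Morgan
= ((p2 & ~p4) | (~p2 & p4)) & ~p2   — double negation
= (p2 & ~p4 & ~p2) | (~p2 & p4 & ~p2)   — distribute & over |
= ~p2 & p4   — simplify

~p2 & p4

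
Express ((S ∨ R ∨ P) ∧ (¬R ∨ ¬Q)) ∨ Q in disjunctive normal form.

((S ∨ R ∨ P) ∧ (¬R ∨ ¬Q)) ∨ Q
≡ (S ∧ ¬R) ∨ (S ∧ ¬Q) ∨ (R ∧ ¬R) ∨ (R ∧ ¬Q) ∨ (P ∧ ¬R) ∨ (P ∧ ¬Q) ∨ Q   — distribute ∧ over ∨
≡ (S ∧ ¬R) ∨ (S ∧ ¬Q) ∨ (R ∧ ¬Q) ∨ (P ∧ ¬R) ∨ (P ∧ ¬Q) ∨ Q   — simplify

(S ∧ ¬R) ∨ (S ∧ ¬Q) ∨ (R ∧ ¬Q) ∨ (P ∧ ¬R) ∨ (P ∧ ¬Q) ∨ Q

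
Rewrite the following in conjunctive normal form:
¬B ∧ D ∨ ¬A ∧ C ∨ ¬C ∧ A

(¬B ∨ ¬A ∨ ¬C) ∧ (¬B ∨ C ∨ A) ∧ (D ∨ ¬A ∨ ¬C) ∧ (D ∨ C ∨ A)

¬B ∧ D ∨ ¬A ∧ C ∨ ¬C ∧ A
= (¬B ∨ ¬A ∨ ¬C) ∧ (¬B ∨ ¬A ∨ A) ∧ (¬B ∨ C ∨ ¬C) ∧ (¬B ∨ C ∨ A) ∧ (D ∨ ¬A ∨ ¬C) ∧ (D ∨ ¬A ∨ A) ∧ (D ∨ C ∨ ¬C) ∧ (D ∨ C ∨ A)
= (¬B ∨ ¬A ∨ ¬C) ∧ (¬B ∨ C ∨ A) ∧ (D ∨ ¬A ∨ ¬C) ∧ (D ∨ C ∨ A)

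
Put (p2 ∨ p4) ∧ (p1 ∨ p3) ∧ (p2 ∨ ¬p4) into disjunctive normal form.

(p2 ∨ p4) ∧ (p1 ∨ p3) ∧ (p2 ∨ ¬p4)
≡ (p2 ∧ p1 ∧ p2) ∨ (p2 ∧ p1 ∧ ¬p4) ∨ (p2 ∧ p3 ∧ p2) ∨ (p2 ∧ p3 ∧ ¬p4) ∨ (p4 ∧ p1 ∧ p2) ∨ (p4 ∧ p1 ∧ ¬p4) ∨ (p4 ∧ p3 ∧ p2) ∨ (p4 ∧ p3 ∧ ¬p4)   — distribute ∧ over ∨
≡ (p2 ∧ p1) ∨ (p2 ∧ p3)   — simplify

(p2 ∧ p1) ∨ (p2 ∧ p3)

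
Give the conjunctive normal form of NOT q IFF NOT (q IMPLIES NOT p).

NOT q IFF NOT (q IMPLIES NOT p)
⇔ (NOT q IMPLIES NOT (q IMPLIES NOT p)) AND (NOT (q IMPLIES NOT p) IMPLIES NOT q)
⇔ (NOT NOT q OR NOT (q IMPLIES NOT p)) AND (NOT (q IMPLIES NOT p) IMPLIES NOT q)
⇔ (NOT NOT q OR NOT (NOT q OR NOT p)) AND (NOT (q IMPLIES NOT p) IMPLIES NOT q)
⇔ (NOT NOT q OR NOT (NOT q OR NOT p)) AND (NOT NOT (q IMPLIES NOT p) OR NOT q)
⇔ (NOT NOT q OR NOT (NOT q OR NOT p)) AND (NOT NOT (NOT q OR NOT p) OR NOT q)
⇔ (q OR NOT (NOT q OR NOT p)) AND (NOT NOT (NOT q OR NOT p) OR NOT q)
⇔ (q OR (NOT NOT q AND NOT NOT p)) AND (NOT NOT (NOT q OR NOT p) OR NOT q)
⇔ (q OR (q AND NOT NOT p)) AND (NOT NOT (NOT q OR NOT p) OR NOT q)
⇔ (q OR (q AND p)) AND (NOT NOT (NOT q OR NOT p) OR NOT q)
⇔ (q OR (q AND p)) AND (NOT q OR NOT p OR NOT q)
⇔ (q OR q) AND (q OR p) AND (NOT q OR NOT p OR NOT q)
⇔ q AND (NOT q OR NOT p)

q AND (NOT q OR NOT p)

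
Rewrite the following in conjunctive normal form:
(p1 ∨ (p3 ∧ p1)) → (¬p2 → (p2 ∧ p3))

(p1 ∨ (p3 ∧ p1)) → (¬p2 → (p2 ∧ p3))
≡ ¬(p1 ∨ (p3 ∧ p1)) ∨ (¬p2 → (p2 ∧ p3))   [eliminate →]
≡ ¬(p1 ∨ (p3 ∧ p1)) ∨ ¬¬p2 ∨ (p2 ∧ p3)   [eliminate →]
≡ (¬p1 ∧ ¬(p3 ∧ p1)) ∨ ¬¬p2 ∨ (p2 ∧ p3)   [De Morgan]
≡ (¬p1 ∧ (¬p3 ∨ ¬p1)) ∨ ¬¬p2 ∨ (p2 ∧ p3)   [De Morgan]
≡ (¬p1 ∧ (¬p3 ∨ ¬p1)) ∨ p2 ∨ (p2 ∧ p3)   [double negation]
≡ (¬p1 ∨ p2 ∨ p2) ∧ (¬p1 ∨ p2 ∨ p3) ∧ (¬p3 ∨ ¬p1 ∨ p2 ∨ p2) ∧ (¬p3 ∨ ¬p1 ∨ p2 ∨ p3)   [distribute ∨ over ∧]
≡ ¬p1 ∨ p2   [simplify]

¬p1 ∨ p2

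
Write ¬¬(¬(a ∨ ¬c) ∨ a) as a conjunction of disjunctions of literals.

¬¬(¬(a ∨ ¬c) ∨ a)
≡ ¬(a ∨ ¬c) ∨ a   (double negation)
≡ (¬a ∧ ¬¬c) ∨ a   (De Morgan)
≡ (¬a ∧ c) ∨ a   (double negation)
≡ (¬a ∨ a) ∧ (c ∨ a)   (distribute ∨ over ∧)
≡ c ∨ a   (simplify)

c ∨ a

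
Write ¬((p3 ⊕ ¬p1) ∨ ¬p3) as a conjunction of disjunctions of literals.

(¬p3 ∨ ¬p1) ∧ p3

¬((p3 ⊕ ¬p1) ∨ ¬p3)
= ¬(((p3 ∨ ¬p1) ∧ ¬(p3 ∧ ¬p1)) ∨ ¬p3)   [expand ⊕]
= ¬((p3 ∨ ¬p1) ∧ ¬(p3 ∧ ¬p1)) ∧ ¬¬p3   [De Morgan]
= (¬(p3 ∨ ¬p1) ∨ ¬¬(p3 ∧ ¬p1)) ∧ ¬¬p3   [De Morgan]
= ((¬p3 ∧ ¬¬p1) ∨ ¬¬(p3 ∧ ¬p1)) ∧ ¬¬p3   [De Morgan]
= ((¬p3 ∧ p1) ∨ ¬¬(p3 ∧ ¬p1)) ∧ ¬¬p3   [double negation]
= ((¬p3 ∧ p1) ∨ (p3 ∧ ¬p1)) ∧ ¬¬p3   [double negation]
= ((¬p3 ∧ p1) ∨ (p3 ∧ ¬p1)) ∧ p3   [double negation]
= (¬p3 ∨ p3) ∧ (¬p3 ∨ ¬p1) ∧ (p1 ∨ p3) ∧ (p1 ∨ ¬p1) ∧ p3   [distribute ∨ over ∧]
= (¬p3 ∨ ¬p1) ∧ p3   [simplify]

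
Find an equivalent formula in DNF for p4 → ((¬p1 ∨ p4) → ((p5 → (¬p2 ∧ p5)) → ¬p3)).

¬p4 ∨ (p5 ∧ p2) ∨ ¬p3

p4 → ((¬p1 ∨ p4) → ((p5 → (¬p2 ∧ p5)) → ¬p3))
≡ ¬p4 ∨ ((¬p1 ∨ p4) → ((p5 → (¬p2 ∧ p5)) → ¬p3))
≡ ¬p4 ∨ ¬(¬p1 ∨ p4) ∨ ((p5 → (¬p2 ∧ p5)) → ¬p3)
≡ ¬p4 ∨ ¬(¬p1 ∨ p4) ∨ ¬(p5 → (¬p2 ∧ p5)) ∨ ¬p3
≡ ¬p4 ∨ ¬(¬p1 ∨ p4) ∨ ¬(¬p5 ∨ (¬p2 ∧ p5)) ∨ ¬p3
≡ ¬p4 ∨ (¬¬p1 ∧ ¬p4) ∨ ¬(¬p5 ∨ (¬p2 ∧ p5)) ∨ ¬p3
≡ ¬p4 ∨ (p1 ∧ ¬p4) ∨ ¬(¬p5 ∨ (¬p2 ∧ p5)) ∨ ¬p3
≡ ¬p4 ∨ (p1 ∧ ¬p4) ∨ (¬¬p5 ∧ ¬(¬p2 ∧ p5)) ∨ ¬p3
≡ ¬p4 ∨ (p1 ∧ ¬p4) ∨ (p5 ∧ ¬(¬p2 ∧ p5)) ∨ ¬p3
≡ ¬p4 ∨ (p1 ∧ ¬p4) ∨ (p5 ∧ (¬¬p2 ∨ ¬p5)) ∨ ¬p3
≡ ¬p4 ∨ (p1 ∧ ¬p4) ∨ (p5 ∧ (p2 ∨ ¬p5)) ∨ ¬p3
≡ ¬p4 ∨ (p1 ∧ ¬p4) ∨ (p5 ∧ p2) ∨ (p5 ∧ ¬p5) ∨ ¬p3
≡ ¬p4 ∨ (p5 ∧ p2) ∨ ¬p3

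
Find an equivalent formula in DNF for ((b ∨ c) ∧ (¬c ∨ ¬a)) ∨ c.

((b ∨ c) ∧ (¬c ∨ ¬a)) ∨ c
= (b ∧ ¬c) ∨ (b ∧ ¬a) ∨ (c ∧ ¬c) ∨ (c ∧ ¬a) ∨ c   — distribute ∧ over ∨
= (b ∧ ¬c) ∨ (b ∧ ¬a) ∨ c   — simplify

(b ∧ ¬c) ∨ (b ∧ ¬a) ∨ c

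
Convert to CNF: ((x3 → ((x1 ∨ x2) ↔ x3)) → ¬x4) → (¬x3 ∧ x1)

(¬x3 ∨ x1 ∨ x2) ∧ (x4 ∨ ¬x3) ∧ (x4 ∨ x1)

((x3 → ((x1 ∨ x2) ↔ x3)) → ¬x4) → (¬x3 ∧ x1)
≡ ¬((x3 → ((x1 ∨ x2) ↔ x3)) → ¬x4) ∨ (¬x3 ∧ x1)
≡ ¬(¬(x3 → ((x1 ∨ x2) ↔ x3)) ∨ ¬x4) ∨ (¬x3 ∧ x1)
≡ ¬(¬(¬x3 ∨ ((x1 ∨ x2) ↔ x3)) ∨ ¬x4) ∨ (¬x3 ∧ x1)
≡ ¬(¬(¬x3 ∨ (((x1 ∨ x2) → x3) ∧ (x3 → (x1 ∨ x2)))) ∨ ¬x4) ∨ (¬x3 ∧ x1)
≡ ¬(¬(¬x3 ∨ ((¬(x1 ∨ x2) ∨ x3) ∧ (x3 → (x1 ∨ x2)))) ∨ ¬x4) ∨ (¬x3 ∧ x1)
≡ ¬(¬(¬x3 ∨ ((¬(x1 ∨ x2) ∨ x3) ∧ (¬x3 ∨ x1 ∨ x2))) ∨ ¬x4) ∨ (¬x3 ∧ x1)
≡ (¬¬(¬x3 ∨ ((¬(x1 ∨ x2) ∨ x3) ∧ (¬x3 ∨ x1 ∨ x2))) ∧ ¬¬x4) ∨ (¬x3 ∧ x1)
≡ ((¬x3 ∨ ((¬(x1 ∨ x2) ∨ x3) ∧ (¬x3 ∨ x1 ∨ x2))) ∧ ¬¬x4) ∨ (¬x3 ∧ x1)
≡ ((¬x3 ∨ (((¬x1 ∧ ¬x2) ∨ x3) ∧ (¬x3 ∨ x1 ∨ x2))) ∧ ¬¬x4) ∨ (¬x3 ∧ x1)
≡ ((¬x3 ∨ (((¬x1 ∧ ¬x2) ∨ x3) ∧ (¬x3 ∨ x1 ∨ x2))) ∧ x4) ∨ (¬x3 ∧ x1)
≡ (¬x3 ∨ ¬x1 ∨ x3 ∨ ¬x3) ∧ (¬x3 ∨ ¬x1 ∨ x3 ∨ x1) ∧ (¬x3 ∨ ¬x2 ∨ x3 ∨ ¬x3) ∧ (¬x3 ∨ ¬x2 ∨ x3 ∨ x1) ∧ (¬x3 ∨ ¬x3 ∨ x1 ∨ x2 ∨ ¬x3) ∧ (¬x3 ∨ ¬x3 ∨ x1 ∨ x2 ∨ x1) ∧ (x4 ∨ ¬x3) ∧ (x4 ∨ x1)
≡ (¬x3 ∨ x1 ∨ x2) ∧ (x4 ∨ ¬x3) ∧ (x4 ∨ x1)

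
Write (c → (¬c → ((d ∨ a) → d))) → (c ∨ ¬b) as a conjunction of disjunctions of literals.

(c → (¬c → ((d ∨ a) → d))) → (c ∨ ¬b)
= ¬(c → (¬c → ((d ∨ a) → d))) ∨ c ∨ ¬b   [eliminate →]
= ¬(¬c ∨ (¬c → ((d ∨ a) → d))) ∨ c ∨ ¬b   [eliminate →]
= ¬(¬c ∨ ¬¬c ∨ ((d ∨ a) → d)) ∨ c ∨ ¬b   [eliminate →]
= ¬(¬c ∨ ¬¬c ∨ ¬(d ∨ a) ∨ d) ∨ c ∨ ¬b   [eliminate →]
= (¬¬c ∧ ¬¬¬c ∧ ¬¬(d ∨ a) ∧ ¬d) ∨ c ∨ ¬b   [De Morgan]
= (c ∧ ¬¬¬c ∧ ¬¬(d ∨ a) ∧ ¬d) ∨ c ∨ ¬b   [double negation]
= (c ∧ ¬c ∧ ¬¬(d ∨ a) ∧ ¬d) ∨ c ∨ ¬b   [double negation]
= (c ∧ ¬c ∧ (d ∨ a) ∧ ¬d) ∨ c ∨ ¬b   [double negation]
= (c ∨ c ∨ ¬b) ∧ (¬c ∨ c ∨ ¬b) ∧ (d ∨ a ∨ c ∨ ¬b) ∧ (¬d ∨ c ∨ ¬b)   [distribute ∨ over ∧]
= c ∨ ¬b   [simplify]

c ∨ ¬b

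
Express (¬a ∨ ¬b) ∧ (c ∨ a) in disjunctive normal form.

(¬a ∨ ¬b) ∧ (c ∨ a)
= ¬a ∧ c ∨ ¬a ∧ a ∨ ¬b ∧ c ∨ ¬b ∧ a   [distribute ∧ over ∨]
= ¬a ∧ c ∨ ¬b ∧ c ∨ ¬b ∧ a   [simplify]

¬a ∧ c ∨ ¬b ∧ c ∨ ¬b ∧ a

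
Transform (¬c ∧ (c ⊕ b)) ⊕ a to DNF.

(¬c ∧ (c ⊕ b)) ⊕ a
⇔ (¬c ∧ (c ⊕ b) ∧ ¬a) ∨ (¬(¬c ∧ (c ⊕ b)) ∧ a)   [expand ⊕]
⇔ (¬c ∧ ((c ∧ ¬b) ∨ (¬c ∧ b)) ∧ ¬a) ∨ (¬(¬c ∧ (c ⊕ b)) ∧ a)   [expand ⊕]
⇔ (¬c ∧ ((c ∧ ¬b) ∨ (¬c ∧ b)) ∧ ¬a) ∨ (¬(¬c ∧ ((c ∧ ¬b) ∨ (¬c ∧ b))) ∧ a)   [expand ⊕]
⇔ (¬c ∧ ((c ∧ ¬b) ∨ (¬c ∧ b)) ∧ ¬a) ∨ ((¬¬c ∨ ¬((c ∧ ¬b) ∨ (¬c ∧ b))) ∧ a)   [De Morgan]
⇔ (¬c ∧ ((c ∧ ¬b) ∨ (¬c ∧ b)) ∧ ¬a) ∨ ((c ∨ ¬((c ∧ ¬b) ∨ (¬c ∧ b))) ∧ a)   [double negation]
⇔ (¬c ∧ ((c ∧ ¬b) ∨ (¬c ∧ b)) ∧ ¬a) ∨ ((c ∨ (¬(c ∧ ¬b) ∧ ¬(¬c ∧ b))) ∧ a)   [De Morgan]
⇔ (¬c ∧ ((c ∧ ¬b) ∨ (¬c ∧ b)) ∧ ¬a) ∨ ((c ∨ ((¬c ∨ ¬¬b) ∧ ¬(¬c ∧ b))) ∧ a)   [De Morgan]
⇔ (¬c ∧ ((c ∧ ¬b) ∨ (¬c ∧ b)) ∧ ¬a) ∨ ((c ∨ ((¬c ∨ b) ∧ ¬(¬c ∧ b))) ∧ a)   [double negation]
⇔ (¬c ∧ ((c ∧ ¬b) ∨ (¬c ∧ b)) ∧ ¬a) ∨ ((c ∨ ((¬c ∨ b) ∧ (¬¬c ∨ ¬b))) ∧ a)   [De Morgan]
⇔ (¬c ∧ ((c ∧ ¬b) ∨ (¬c ∧ b)) ∧ ¬a) ∨ ((c ∨ ((¬c ∨ b) ∧ (c ∨ ¬b))) ∧ a)   [double negation]
⇔ (¬c ∧ c ∧ ¬b ∧ ¬a) ∨ (¬c ∧ ¬c ∧ b ∧ ¬a) ∨ (c ∧ a) ∨ (¬c ∧ c ∧ a) ∨ (¬c ∧ ¬b ∧ a) ∨ (b ∧ c ∧ a) ∨ (b ∧ ¬b ∧ a)   [distribute ∧ over ∨]
⇔ (¬c ∧ b ∧ ¬a) ∨ (c ∧ a) ∨ (¬c ∧ ¬b ∧ a)   [simplify]

(¬c ∧ b ∧ ¬a) ∨ (c ∧ a) ∨ (¬c ∧ ¬b ∧ a)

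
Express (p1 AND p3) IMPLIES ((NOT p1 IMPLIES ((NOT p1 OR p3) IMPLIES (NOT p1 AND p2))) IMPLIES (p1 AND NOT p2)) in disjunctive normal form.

(p1 AND p3) IMPLIES ((NOT p1 IMPLIES ((NOT p1 OR p3) IMPLIES (NOT p1 AND p2))) IMPLIES (p1 AND NOT p2))
⇔ NOT (p1 AND p3) OR ((NOT p1 IMPLIES ((NOT p1 OR p3) IMPLIES (NOT p1 AND p2))) IMPLIES (p1 AND NOT p2))   (eliminate IMPLIES)
⇔ NOT (p1 AND p3) OR NOT (NOT p1 IMPLIES ((NOT p1 OR p3) IMPLIES (NOT p1 AND p2))) OR (p1 AND NOT p2)   (eliminate IMPLIES)
⇔ NOT (p1 AND p3) OR NOT (NOT NOT p1 OR ((NOT p1 OR p3) IMPLIES (NOT p1 AND p2))) OR (p1 AND NOT p2)   (eliminate IMPLIES)
⇔ NOT (p1 AND p3) OR NOT (NOT NOT p1 OR NOT (NOT p1 OR p3) OR (NOT p1 AND p2)) OR (p1 AND NOT p2)   (eliminate IMPLIES)
⇔ NOT p1 OR NOT p3 OR NOT (NOT NOT p1 OR NOT (NOT p1 OR p3) OR (NOT p1 AND p2)) OR (p1 AND NOT p2)   (De Morgan)
⇔ NOT p1 OR NOT p3 OR (NOT NOT NOT p1 AND NOT NOT (NOT p1 OR p3) AND NOT (NOT p1 AND p2)) OR (p1 AND NOT p2)   (De Morgan)
⇔ NOT p1 OR NOT p3 OR (NOT p1 AND NOT NOT (NOT p1 OR p3) AND NOT (NOT p1 AND p2)) OR (p1 AND NOT p2)   (double negation)
⇔ NOT p1 OR NOT p3 OR (NOT p1 AND (NOT p1 OR p3) AND NOT (NOT p1 AND p2)) OR (p1 AND NOT p2)   (double negation)
⇔ NOT p1 OR NOT p3 OR (NOT p1 AND (NOT p1 OR p3) AND (NOT NOT p1 OR NOT p2)) OR (p1 AND NOT p2)   (De Morgan)
⇔ NOT p1 OR NOT p3 OR (NOT p1 AND (NOT p1 OR p3) AND (p1 OR NOT p2)) OR (p1 AND NOT p2)   (double negation)
⇔ NOT p1 OR NOT p3 OR (NOT p1 AND NOT p1 AND p1) OR (NOT p1 AND NOT p1 AND NOT p2) OR (NOT p1 AND p3 AND p1) OR (NOT p1 AND p3 AND NOT p2) OR (p1 AND NOT p2)   (distribute AND over OR)
⇔ NOT p1 OR NOT p3 OR (p1 AND NOT p2)   (simplify)

NOT p1 OR NOT p3 OR (p1 AND NOT p2)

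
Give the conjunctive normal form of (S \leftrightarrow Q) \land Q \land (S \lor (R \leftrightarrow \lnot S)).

(S \leftrightarrow Q) \land Q \land (S \lor (R \leftrightarrow \lnot S))
≡ (S \to Q) \land (Q \to S) \land Q \land (S \lor (R \leftrightarrow \lnot S))   [eliminate \leftrightarrow]
≡ (\lnot S \lor Q) \land (Q \to S) \land Q \land (S \lor (R \leftrightarrow \lnot S))   [eliminate \to]
≡ (\lnot S \lor Q) \land (\lnot Q \lor S) \land Q \land (S \lor (R \leftrightarrow \lnot S))   [eliminate \to]
≡ (\lnot S \lor Q) \land (\lnot Q \lor S) \land Q \land (S \lor (R \to \lnot S) \land (\lnot S \to R))   [eliminate \leftrightarrow]
≡ (\lnot S \lor Q) \land (\lnot Q \lor S) \land Q \land (S \lor (\lnot R \lor \lnot S) \land (\lnot S \to R))   [eliminate \to]
≡ (\lnot S \lor Q) \land (\lnot Q \lor S) \land Q \land (S \lor (\lnot R \lor \lnot S) \land (\lnot \lnot S \lor R))   [eliminate \to]
≡ (\lnot S \lor Q) \land (\lnot Q \lor S) \land Q \land (S \lor (\lnot R \lor \lnot S) \land (S \lor R))   [double negation]
≡ (\lnot S \lor Q) \land (\lnot Q \lor S) \land Q \land (S \lor \lnot R \lor \lnot S) \land (S \lor S \lor R)   [distribute \lor over \land]
≡ (\lnot Q \lor S) \land Q \land (S \lor R)   [simplify]

(\lnot Q \lor S) \land Q \land (S \lor R)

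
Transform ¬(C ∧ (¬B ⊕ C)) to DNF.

¬(C ∧ (¬B ⊕ C))
≡ ¬(C ∧ ((¬B ∧ ¬C) ∨ (¬¬B ∧ C)))   (expand ⊕)
≡ ¬C ∨ ¬((¬B ∧ ¬C) ∨ (¬¬B ∧ C))   (De Morgan)
≡ ¬C ∨ (¬(¬B ∧ ¬C) ∧ ¬(¬¬B ∧ C))   (De Morgan)
≡ ¬C ∨ ((¬¬B ∨ ¬¬C) ∧ ¬(¬¬B ∧ C))   (De Morgan)
≡ ¬C ∨ ((B ∨ ¬¬C) ∧ ¬(¬¬B ∧ C))   (double negation)
≡ ¬C ∨ ((B ∨ C) ∧ ¬(¬¬B ∧ C))   (double negation)
≡ ¬C ∨ ((B ∨ C) ∧ (¬¬¬B ∨ ¬C))   (De Morgan)
≡ ¬C ∨ ((B ∨ C) ∧ (¬B ∨ ¬C))   (double negation)
≡ ¬C ∨ (B ∧ ¬B) ∨ (B ∧ ¬C) ∨ (C ∧ ¬B) ∨ (C ∧ ¬C)   (distribute ∧ over ∨)
≡ ¬C ∨ (C ∧ ¬B)   (simplify)

¬C ∨ (C ∧ ¬B)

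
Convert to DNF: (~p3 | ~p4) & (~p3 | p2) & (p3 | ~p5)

(~p3 & ~p5) | (~p4 & p2 & p3) | (~p4 & p2 & ~p5)

(~p3 | ~p4) & (~p3 | p2) & (p3 | ~p5)
⇔ (~p3 & ~p3 & p3) | (~p3 & ~p3 & ~p5) | (~p3 & p2 & p3) | (~p3 & p2 & ~p5) | (~p4 & ~p3 & p3) | (~p4 & ~p3 & ~p5) | (~p4 & p2 & p3) | (~p4 & p2 & ~p5)   [distribute & over |]
⇔ (~p3 & ~p5) | (~p4 & p2 & p3) | (~p4 & p2 & ~p5)   [simplify]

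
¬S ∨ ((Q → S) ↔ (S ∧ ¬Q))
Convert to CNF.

¬S ∨ ¬Q

¬S ∨ ((Q → S) ↔ (S ∧ ¬Q))
= ¬S ∨ (((Q → S) → (S ∧ ¬Q)) ∧ ((S ∧ ¬Q) → (Q → S)))   [eliminate ↔]
= ¬S ∨ ((¬(Q → S) ∨ (S ∧ ¬Q)) ∧ ((S ∧ ¬Q) → (Q → S)))   [eliminate →]
= ¬S ∨ ((¬(¬Q ∨ S) ∨ (S ∧ ¬Q)) ∧ ((S ∧ ¬Q) → (Q → S)))   [eliminate →]
= ¬S ∨ ((¬(¬Q ∨ S) ∨ (S ∧ ¬Q)) ∧ (¬(S ∧ ¬Q) ∨ (Q → S)))   [eliminate →]
= ¬S ∨ ((¬(¬Q ∨ S) ∨ (S ∧ ¬Q)) ∧ (¬(S ∧ ¬Q) ∨ ¬Q ∨ S))   [eliminate →]
= ¬S ∨ (((¬¬Q ∧ ¬S) ∨ (S ∧ ¬Q)) ∧ (¬(S ∧ ¬Q) ∨ ¬Q ∨ S))   [De Morgan]
= ¬S ∨ (((Q ∧ ¬S) ∨ (S ∧ ¬Q)) ∧ (¬(S ∧ ¬Q) ∨ ¬Q ∨ S))   [double negation]
= ¬S ∨ (((Q ∧ ¬S) ∨ (S ∧ ¬Q)) ∧ (¬S ∨ ¬¬Q ∨ ¬Q ∨ S))   [De Morgan]
= ¬S ∨ (((Q ∧ ¬S) ∨ (S ∧ ¬Q)) ∧ (¬S ∨ Q ∨ ¬Q ∨ S))   [double negation]
= (¬S ∨ Q ∨ S) ∧ (¬S ∨ Q ∨ ¬Q) ∧ (¬S ∨ ¬S ∨ S) ∧ (¬S ∨ ¬S ∨ ¬Q) ∧ (¬S ∨ ¬S ∨ Q ∨ ¬Q ∨ S)   [distribute ∨ over ∧]
= ¬S ∨ ¬Q   [simplify]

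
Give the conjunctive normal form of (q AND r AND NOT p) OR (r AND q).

(q AND r AND NOT p) OR (r AND q)
= (q OR r) AND (q OR q) AND (r OR r) AND (r OR q) AND (NOT p OR r) AND (NOT p OR q)   [distribute OR over AND]
= q AND r   [simplify]

q AND r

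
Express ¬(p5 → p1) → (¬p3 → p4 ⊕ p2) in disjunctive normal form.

¬(p5 → p1) → (¬p3 → p4 ⊕ p2)
⇔ ¬¬(p5 → p1) ∨ (¬p3 → p4 ⊕ p2)   (eliminate →)
⇔ ¬¬(¬p5 ∨ p1) ∨ (¬p3 → p4 ⊕ p2)   (eliminate →)
⇔ ¬¬(¬p5 ∨ p1) ∨ ¬¬p3 ∨ (p4 ⊕ p2)   (eliminate →)
⇔ ¬¬(¬p5 ∨ p1) ∨ ¬¬p3 ∨ p4 ∧ ¬p2 ∨ ¬p4 ∧ p2   (expand ⊕)
⇔ ¬p5 ∨ p1 ∨ ¬¬p3 ∨ p4 ∧ ¬p2 ∨ ¬p4 ∧ p2   (double negation)
⇔ ¬p5 ∨ p1 ∨ p3 ∨ p4 ∧ ¬p2 ∨ ¬p4 ∧ p2   (double negation)

¬p5 ∨ p1 ∨ p3 ∨ p4 ∧ ¬p2 ∨ ¬p4 ∧ p2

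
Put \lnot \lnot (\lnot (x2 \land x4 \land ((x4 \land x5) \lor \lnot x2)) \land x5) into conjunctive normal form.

\lnot \lnot (\lnot (x2 \land x4 \land ((x4 \land x5) \lor \lnot x2)) \land x5)
≡ \lnot (x2 \land x4 \land ((x4 \land x5) \lor \lnot x2)) \land x5   [double negation]
≡ (\lnot x2 \lor \lnot x4 \lor \lnot ((x4 \land x5) \lor \lnot x2)) \land x5   [De Morgan]
≡ (\lnot x2 \lor \lnot x4 \lor (\lnot (x4 \land x5) \land \lnot \lnot x2)) \land x5   [De Morgan]
≡ (\lnot x2 \lor \lnot x4 \lor ((\lnot x4 \lor \lnot x5) \land \lnot \lnot x2)) \land x5   [De Morgan]
≡ (\lnot x2 \lor \lnot x4 \lor ((\lnot x4 \lor \lnot x5) \land x2)) \land x5   [double negation]
≡ (\lnot x2 \lor \lnot x4 \lor \lnot x4 \lor \lnot x5) \land (\lnot x2 \lor \lnot x4 \lor x2) \land x5   [distribute \lor over \land]
≡ (\lnot x2 \lor \lnot x4 \lor \lnot x5) \land x5   [simplify]

(\lnot x2 \lor \lnot x4 \lor \lnot x5) \land x5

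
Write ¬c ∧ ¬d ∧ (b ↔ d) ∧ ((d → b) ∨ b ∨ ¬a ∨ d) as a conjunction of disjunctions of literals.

¬c ∧ ¬d ∧ (b ↔ d) ∧ ((d → b) ∨ b ∨ ¬a ∨ d)
⇔ ¬c ∧ ¬d ∧ (b → d) ∧ (d → b) ∧ ((d → b) ∨ b ∨ ¬a ∨ d)
⇔ ¬c ∧ ¬d ∧ (¬b ∨ d) ∧ (d → b) ∧ ((d → b) ∨ b ∨ ¬a ∨ d)
⇔ ¬c ∧ ¬d ∧ (¬b ∨ d) ∧ (¬d ∨ b) ∧ ((d → b) ∨ b ∨ ¬a ∨ d)
⇔ ¬c ∧ ¬d ∧ (¬b ∨ d) ∧ (¬d ∨ b) ∧ (¬d ∨ b ∨ b ∨ ¬a ∨ d)
⇔ ¬c ∧ ¬d ∧ (¬b ∨ d)

¬c ∧ ¬d ∧ (¬b ∨ d)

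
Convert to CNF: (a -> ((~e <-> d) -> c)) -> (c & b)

(a | c) & (a | b) & (e | d | c) & (e | d | b) & (~d | ~e | c) & (~d | ~e | b) & (~c | b)

(a -> ((~e <-> d) -> c)) -> (c & b)
⇔ ~(a -> ((~e <-> d) -> c)) | (c & b)   [eliminate ->]
⇔ ~(~a | ((~e <-> d) -> c)) | (c & b)   [eliminate ->]
⇔ ~(~a | ~(~e <-> d) | c) | (c & b)   [eliminate ->]
⇔ ~(~a | ~((~e -> d) & (d -> ~e)) | c) | (c & b)   [eliminate <->]
⇔ ~(~a | ~((~~e | d) & (d -> ~e)) | c) | (c & b)   [eliminate ->]
⇔ ~(~a | ~((~~e | d) & (~d | ~e)) | c) | (c & b)   [eliminate ->]
⇔ (~~a & ~~((~~e | d) & (~d | ~e)) & ~c) | (c & b)   [De Morgan]
⇔ (a & ~~((~~e | d) & (~d | ~e)) & ~c) | (c & b)   [double negation]
⇔ (a & (~~e | d) & (~d | ~e) & ~c) | (c & b)   [double negation]
⇔ (a & (e | d) & (~d | ~e) & ~c) | (c & b)   [double negation]
⇔ (a | c) & (a | b) & (e | d | c) & (e | d | b) & (~d | ~e | c) & (~d | ~e | b) & (~c | c) & (~c | b)   [distribute | over &]
⇔ (a | c) & (a | b) & (e | d | c) & (e | d | b) & (~d | ~e | c) & (~d | ~e | b) & (~c | b)   [simplify]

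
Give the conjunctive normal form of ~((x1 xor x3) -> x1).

~((x1 xor x3) -> x1)
≡ ~(~(x1 xor x3) | x1)   — eliminate ->
≡ ~(~((x1 | x3) & ~(x1 & x3)) | x1)   — expand xor
≡ ~~((x1 | x3) & ~(x1 & x3)) & ~x1   — De Morgan
≡ (x1 | x3) & ~(x1 & x3) & ~x1   — double negation
≡ (x1 | x3) & (~x1 | ~x3) & ~x1   — De Morgan
≡ (x1 | x3) & ~x1   — simplify

(x1 | x3) & ~x1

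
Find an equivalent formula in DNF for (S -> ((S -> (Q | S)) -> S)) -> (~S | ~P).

(S -> ((S -> (Q | S)) -> S)) -> (~S | ~P)
⇔ ~(S -> ((S -> (Q | S)) -> S)) | ~S | ~P   [eliminate ->]
⇔ ~(~S | ((S -> (Q | S)) -> S)) | ~S | ~P   [eliminate ->]
⇔ ~(~S | ~(S -> (Q | S)) | S) | ~S | ~P   [eliminate ->]
⇔ ~(~S | ~(~S | Q | S) | S) | ~S | ~P   [eliminate ->]
⇔ (~~S & ~~(~S | Q | S) & ~S) | ~S | ~P   [De Morgan]
⇔ (S & ~~(~S | Q | S) & ~S) | ~S | ~P   [double negation]
⇔ (S & (~S | Q | S) & ~S) | ~S | ~P   [double negation]
⇔ (S & ~S & ~S) | (S & Q & ~S) | (S & S & ~S) | ~S | ~P   [distribute & over |]
⇔ ~S | ~P   [simplify]

~S | ~P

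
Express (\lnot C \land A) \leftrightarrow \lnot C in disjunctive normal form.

C \lor (\lnot C \land A)

(\lnot C \land A) \leftrightarrow \lnot C
⇔ ((\lnot C \land A) \to \lnot C) \land (\lnot C \to (\lnot C \land A))   [eliminate \leftrightarrow]
⇔ (\lnot (\lnot C \land A) \lor \lnot C) \land (\lnot C \to (\lnot C \land A))   [eliminate \to]
⇔ (\lnot (\lnot C \land A) \lor \lnot C) \land (\lnot \lnot C \lor (\lnot C \land A))   [eliminate \to]
⇔ (\lnot \lnot C \lor \lnot A \lor \lnot C) \land (\lnot \lnot C \lor (\lnot C \land A))   [De Morgan]
⇔ (C \lor \lnot A \lor \lnot C) \land (\lnot \lnot C \lor (\lnot C \land A))   [double negation]
⇔ (C \lor \lnot A \lor \lnot C) \land (C \lor (\lnot C \land A))   [double negation]
⇔ (C \land C) \lor (C \land \lnot C \land A) \lor (\lnot A \land C) \lor (\lnot A \land \lnot C \land A) \lor (\lnot C \land C) \lor (\lnot C \land \lnot C \land A)   [distribute \land over \lor]
⇔ C \lor (\lnot C \land A)   [simplify]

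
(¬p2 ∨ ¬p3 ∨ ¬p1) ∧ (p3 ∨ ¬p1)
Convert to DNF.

(¬p2 ∧ p3) ∨ ¬p1

(¬p2 ∨ ¬p3 ∨ ¬p1) ∧ (p3 ∨ ¬p1)
≡ (¬p2 ∧ p3) ∨ (¬p2 ∧ ¬p1) ∨ (¬p3 ∧ p3) ∨ (¬p3 ∧ ¬p1) ∨ (¬p1 ∧ p3) ∨ (¬p1 ∧ ¬p1)   — distribute ∧ over ∨
≡ (¬p2 ∧ p3) ∨ ¬p1   — simplify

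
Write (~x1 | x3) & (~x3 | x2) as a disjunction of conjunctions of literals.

(~x1 | x3) & (~x3 | x2)
= (~x1 & ~x3) | (~x1 & x2) | (x3 & ~x3) | (x3 & x2)   [distribute & over |]
= (~x1 & ~x3) | (~x1 & x2) | (x3 & x2)   [simplify]

(~x1 & ~x3) | (~x1 & x2) | (x3 & x2)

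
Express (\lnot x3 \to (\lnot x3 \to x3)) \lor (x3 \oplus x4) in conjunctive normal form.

x3 \lor x4

(\lnot x3 \to (\lnot x3 \to x3)) \lor (x3 \oplus x4)
= \lnot \lnot x3 \lor (\lnot x3 \to x3) \lor (x3 \oplus x4)   [eliminate \to]
= \lnot \lnot x3 \lor \lnot \lnot x3 \lor x3 \lor (x3 \oplus x4)   [eliminate \to]
= \lnot \lnot x3 \lor \lnot \lnot x3 \lor x3 \lor ((x3 \lor x4) \land \lnot (x3 \land x4))   [expand \oplus]
= x3 \lor \lnot \lnot x3 \lor x3 \lor ((x3 \lor x4) \land \lnot (x3 \land x4))   [double negation]
= x3 \lor x3 \lor x3 \lor ((x3 \lor x4) \land \lnot (x3 \land x4))   [double negation]
= x3 \lor x3 \lor x3 \lor ((x3 \lor x4) \land (\lnot x3 \lor \lnot x4))   [De Morgan]
= (x3 \lor x3 \lor x3 \lor x3 \lor x4) \land (x3 \lor x3 \lor x3 \lor \lnot x3 \lor \lnot x4)   [distribute \lor over \land]
= x3 \lor x4   [simplify]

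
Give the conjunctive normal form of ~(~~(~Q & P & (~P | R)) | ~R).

~(~~(~Q & P & (~P | R)) | ~R)
≡ ~~~(~Q & P & (~P | R)) & ~~R   (De Morgan)
≡ ~(~Q & P & (~P | R)) & ~~R   (double negation)
≡ (~~Q | ~P | ~(~P | R)) & ~~R   (De Morgan)
≡ (Q | ~P | ~(~P | R)) & ~~R   (double negation)
≡ (Q | ~P | (~~P & ~R)) & ~~R   (De Morgan)
≡ (Q | ~P | (P & ~R)) & ~~R   (double negation)
≡ (Q | ~P | (P & ~R)) & R   (double negation)
≡ (Q | ~P | P) & (Q | ~P | ~R) & R   (distribute | over &)
≡ (Q | ~P | ~R) & R   (simplify)

(Q | ~P | ~R) & R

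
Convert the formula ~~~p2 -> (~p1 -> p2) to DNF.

p2 | p1

~~~p2 -> (~p1 -> p2)
≡ ~~~~p2 | (~p1 -> p2)   (eliminate ->)
≡ ~~~~p2 | ~~p1 | p2   (eliminate ->)
≡ ~~p2 | ~~p1 | p2   (double negation)
≡ p2 | ~~p1 | p2   (double negation)
≡ p2 | p1 | p2   (double negation)
≡ p2 | p1   (simplify)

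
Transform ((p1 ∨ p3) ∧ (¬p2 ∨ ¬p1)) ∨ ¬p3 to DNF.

(p1 ∧ ¬p2) ∨ (p3 ∧ ¬p2) ∨ (p3 ∧ ¬p1) ∨ ¬p3

((p1 ∨ p3) ∧ (¬p2 ∨ ¬p1)) ∨ ¬p3
≡ (p1 ∧ ¬p2) ∨ (p1 ∧ ¬p1) ∨ (p3 ∧ ¬p2) ∨ (p3 ∧ ¬p1) ∨ ¬p3   [distribute ∧ over ∨]
≡ (p1 ∧ ¬p2) ∨ (p3 ∧ ¬p2) ∨ (p3 ∧ ¬p1) ∨ ¬p3   [simplify]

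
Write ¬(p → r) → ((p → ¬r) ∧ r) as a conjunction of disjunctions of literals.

¬(p → r) → ((p → ¬r) ∧ r)
≡ ¬¬(p → r) ∨ ((p → ¬r) ∧ r)   [eliminate →]
≡ ¬¬(¬p ∨ r) ∨ ((p → ¬r) ∧ r)   [eliminate →]
≡ ¬¬(¬p ∨ r) ∨ ((¬p ∨ ¬r) ∧ r)   [eliminate →]
≡ ¬p ∨ r ∨ ((¬p ∨ ¬r) ∧ r)   [double negation]
≡ (¬p ∨ r ∨ ¬p ∨ ¬r) ∧ (¬p ∨ r ∨ r)   [distribute ∨ over ∧]
≡ ¬p ∨ r   [simplify]

¬p ∨ r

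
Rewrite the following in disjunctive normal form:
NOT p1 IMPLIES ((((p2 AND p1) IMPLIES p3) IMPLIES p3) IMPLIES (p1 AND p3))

p1 OR (NOT p2 AND NOT p3) OR (NOT p1 AND NOT p3)

NOT p1 IMPLIES ((((p2 AND p1) IMPLIES p3) IMPLIES p3) IMPLIES (p1 AND p3))
⇔ NOT NOT p1 OR ((((p2 AND p1) IMPLIES p3) IMPLIES p3) IMPLIES (p1 AND p3))   (eliminate IMPLIES)
⇔ NOT NOT p1 OR NOT (((p2 AND p1) IMPLIES p3) IMPLIES p3) OR (p1 AND p3)   (eliminate IMPLIES)
⇔ NOT NOT p1 OR NOT (NOT ((p2 AND p1) IMPLIES p3) OR p3) OR (p1 AND p3)   (eliminate IMPLIES)
⇔ NOT NOT p1 OR NOT (NOT (NOT (p2 AND p1) OR p3) OR p3) OR (p1 AND p3)   (eliminate IMPLIES)
⇔ p1 OR NOT (NOT (NOT (p2 AND p1) OR p3) OR p3) OR (p1 AND p3)   (double negation)
⇔ p1 OR (NOT NOT (NOT (p2 AND p1) OR p3) AND NOT p3) OR (p1 AND p3)   (De Morgan)
⇔ p1 OR ((NOT (p2 AND p1) OR p3) AND NOT p3) OR (p1 AND p3)   (double negation)
⇔ p1 OR ((NOT p2 OR NOT p1 OR p3) AND NOT p3) OR (p1 AND p3)   (De Morgan)
⇔ p1 OR (NOT p2 AND NOT p3) OR (NOT p1 AND NOT p3) OR (p3 AND NOT p3) OR (p1 AND p3)   (distribute AND over OR)
⇔ p1 OR (NOT p2 AND NOT p3) OR (NOT p1 AND NOT p3)   (simplify)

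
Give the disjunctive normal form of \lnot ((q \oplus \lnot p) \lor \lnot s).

\lnot ((q \oplus \lnot p) \lor \lnot s)
≡ \lnot ((q \land \lnot \lnot p) \lor (\lnot q \land \lnot p) \lor \lnot s)   [expand \oplus]
≡ \lnot (q \land \lnot \lnot p) \land \lnot (\lnot q \land \lnot p) \land \lnot \lnot s   [De Morgan]
≡ (\lnot q \lor \lnot \lnot \lnot p) \land \lnot (\lnot q \land \lnot p) \land \lnot \lnot s   [De Morgan]
≡ (\lnot q \lor \lnot p) \land \lnot (\lnot q \land \lnot p) \land \lnot \lnot s   [double negation]
≡ (\lnot q \lor \lnot p) \land (\lnot \lnot q \lor \lnot \lnot p) \land \lnot \lnot s   [De Morgan]
≡ (\lnot q \lor \lnot p) \land (q \lor \lnot \lnot p) \land \lnot \lnot s   [double negation]
≡ (\lnot q \lor \lnot p) \land (q \lor p) \land \lnot \lnot s   [double negation]
≡ (\lnot q \lor \lnot p) \land (q \lor p) \land s   [double negation]
≡ (\lnot q \land q \land s) \lor (\lnot q \land p \land s) \lor (\lnot p \land q \land s) \lor (\lnot p \land p \land s)   [distribute \land over \lor]
≡ (\lnot q \land p \land s) \lor (\lnot p \land q \land s)   [simplify]

(\lnot q \land p \land s) \lor (\lnot p \land q \land s)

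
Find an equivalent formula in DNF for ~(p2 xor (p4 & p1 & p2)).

~(p2 xor (p4 & p1 & p2))
⇔ ~((p2 & ~(p4 & p1 & p2)) | (~p2 & p4 & p1 & p2))   [expand xor]
⇔ ~(p2 & ~(p4 & p1 & p2)) & ~(~p2 & p4 & p1 & p2)   [De Morgan]
⇔ (~p2 | ~~(p4 & p1 & p2)) & ~(~p2 & p4 & p1 & p2)   [De Morgan]
⇔ (~p2 | (p4 & p1 & p2)) & ~(~p2 & p4 & p1 & p2)   [double negation]
⇔ (~p2 | (p4 & p1 & p2)) & (~~p2 | ~p4 | ~p1 | ~p2)   [De Morgan]
⇔ (~p2 | (p4 & p1 & p2)) & (p2 | ~p4 | ~p1 | ~p2)   [double negation]
⇔ (~p2 & p2) | (~p2 & ~p4) | (~p2 & ~p1) | (~p2 & ~p2) | (p4 & p1 & p2 & p2) | (p4 & p1 & p2 & ~p4) | (p4 & p1 & p2 & ~p1) | (p4 & p1 & p2 & ~p2)   [distribute & over |]
⇔ ~p2 | (p4 & p1 & p2)   [simplify]

~p2 | (p4 & p1 & p2)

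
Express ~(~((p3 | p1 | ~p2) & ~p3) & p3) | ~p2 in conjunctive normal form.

~p3 | ~p2

~(~((p3 | p1 | ~p2) & ~p3) & p3) | ~p2
⇔ ~~((p3 | p1 | ~p2) & ~p3) | ~p3 | ~p2   [De Morgan]
⇔ ((p3 | p1 | ~p2) & ~p3) | ~p3 | ~p2   [double negation]
⇔ (p3 | p1 | ~p2 | ~p3 | ~p2) & (~p3 | ~p3 | ~p2)   [distribute | over &]
⇔ ~p3 | ~p2   [simplify]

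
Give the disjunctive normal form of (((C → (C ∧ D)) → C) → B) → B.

(C ∧ ¬B) ∨ B

(((C → (C ∧ D)) → C) → B) → B
≡ ¬(((C → (C ∧ D)) → C) → B) ∨ B
≡ ¬(¬((C → (C ∧ D)) → C) ∨ B) ∨ B
≡ ¬(¬(¬(C → (C ∧ D)) ∨ C) ∨ B) ∨ B
≡ ¬(¬(¬(¬C ∨ (C ∧ D)) ∨ C) ∨ B) ∨ B
≡ (¬¬(¬(¬C ∨ (C ∧ D)) ∨ C) ∧ ¬B) ∨ B
≡ ((¬(¬C ∨ (C ∧ D)) ∨ C) ∧ ¬B) ∨ B
≡ (((¬¬C ∧ ¬(C ∧ D)) ∨ C) ∧ ¬B) ∨ B
≡ (((C ∧ ¬(C ∧ D)) ∨ C) ∧ ¬B) ∨ B
≡ (((C ∧ (¬C ∨ ¬D)) ∨ C) ∧ ¬B) ∨ B
≡ (C ∧ ¬C ∧ ¬B) ∨ (C ∧ ¬D ∧ ¬B) ∨ (C ∧ ¬B) ∨ B
≡ (C ∧ ¬B) ∨ B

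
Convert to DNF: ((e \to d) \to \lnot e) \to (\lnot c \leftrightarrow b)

((e \to d) \to \lnot e) \to (\lnot c \leftrightarrow b)
≡ \lnot ((e \to d) \to \lnot e) \lor (\lnot c \leftrightarrow b)   [eliminate \to]
≡ \lnot (\lnot (e \to d) \lor \lnot e) \lor (\lnot c \leftrightarrow b)   [eliminate \to]
≡ \lnot (\lnot (\lnot e \lor d) \lor \lnot e) \lor (\lnot c \leftrightarrow b)   [eliminate \to]
≡ \lnot (\lnot (\lnot e \lor d) \lor \lnot e) \lor ((\lnot c \to b) \land (b \to \lnot c))   [eliminate \leftrightarrow]
≡ \lnot (\lnot (\lnot e \lor d) \lor \lnot e) \lor ((\lnot \lnot c \lor b) \land (b \to \lnot c))   [eliminate \to]
≡ \lnot (\lnot (\lnot e \lor d) \lor \lnot e) \lor ((\lnot \lnot c \lor b) \land (\lnot b \lor \lnot c))   [eliminate \to]
≡ (\lnot \lnot (\lnot e \lor d) \land \lnot \lnot e) \lor ((\lnot \lnot c \lor b) \land (\lnot b \lor \lnot c))   [De Morgan]
≡ ((\lnot e \lor d) \land \lnot \lnot e) \lor ((\lnot \lnot c \lor b) \land (\lnot b \lor \lnot c))   [double negation]
≡ ((\lnot e \lor d) \land e) \lor ((\lnot \lnot c \lor b) \land (\lnot b \lor \lnot c))   [double negation]
≡ ((\lnot e \lor d) \land e) \lor ((c \lor b) \land (\lnot b \lor \lnot c))   [double negation]
≡ (\lnot e \land e) \lor (d \land e) \lor (c \land \lnot b) \lor (c \land \lnot c) \lor (b \land \lnot b) \lor (b \land \lnot c)   [distribute \land over \lor]
≡ (d \land e) \lor (c \land \lnot b) \lor (b \land \lnot c)   [simplify]

(d \land e) \lor (c \land \lnot b) \lor (b \land \lnot c)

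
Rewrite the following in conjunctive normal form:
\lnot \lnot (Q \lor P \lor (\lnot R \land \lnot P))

Q \lor P \lor \lnot R

\lnot \lnot (Q \lor P \lor (\lnot R \land \lnot P))
= Q \lor P \lor (\lnot R \land \lnot P)   — double negation
= (Q \lor P \lor \lnot R) \land (Q \lor P \lor \lnot P)   — distribute \lor over \land
= Q \lor P \lor \lnot R   — simplify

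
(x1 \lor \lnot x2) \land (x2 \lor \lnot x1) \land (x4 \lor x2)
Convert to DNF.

x1 \land x2 \lor \lnot x2 \land \lnot x1 \land x4

(x1 \lor \lnot x2) \land (x2 \lor \lnot x1) \land (x4 \lor x2)
≡ x1 \land x2 \land x4 \lor x1 \land x2 \land x2 \lor x1 \land \lnot x1 \land x4 \lor x1 \land \lnot x1 \land x2 \lor \lnot x2 \land x2 \land x4 \lor \lnot x2 \land x2 \land x2 \lor \lnot x2 \land \lnot x1 \land x4 \lor \lnot x2 \land \lnot x1 \land x2
≡ x1 \land x2 \lor \lnot x2 \land \lnot x1 \land x4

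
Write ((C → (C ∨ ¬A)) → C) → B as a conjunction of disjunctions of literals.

((C → (C ∨ ¬A)) → C) → B
⇔ ¬((C → (C ∨ ¬A)) → C) ∨ B   — eliminate →
⇔ ¬(¬(C → (C ∨ ¬A)) ∨ C) ∨ B   — eliminate →
⇔ ¬(¬(¬C ∨ C ∨ ¬A) ∨ C) ∨ B   — eliminate →
⇔ (¬¬(¬C ∨ C ∨ ¬A) ∧ ¬C) ∨ B   — De Morgan
⇔ ((¬C ∨ C ∨ ¬A) ∧ ¬C) ∨ B   — double negation
⇔ (¬C ∨ C ∨ ¬A ∨ B) ∧ (¬C ∨ B)   — distribute ∨ over ∧
⇔ ¬C ∨ B   — simplify

¬C ∨ B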